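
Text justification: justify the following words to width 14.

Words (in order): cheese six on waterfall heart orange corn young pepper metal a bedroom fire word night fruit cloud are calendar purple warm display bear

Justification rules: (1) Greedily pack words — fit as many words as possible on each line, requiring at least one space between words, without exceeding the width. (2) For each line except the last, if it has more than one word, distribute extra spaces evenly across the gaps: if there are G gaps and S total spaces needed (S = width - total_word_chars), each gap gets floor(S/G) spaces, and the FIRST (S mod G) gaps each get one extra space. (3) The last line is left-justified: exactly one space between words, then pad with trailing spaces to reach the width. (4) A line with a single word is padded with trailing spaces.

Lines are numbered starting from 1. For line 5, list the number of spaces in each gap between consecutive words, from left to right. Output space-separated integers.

Answer: 1 1

Derivation:
Line 1: ['cheese', 'six', 'on'] (min_width=13, slack=1)
Line 2: ['waterfall'] (min_width=9, slack=5)
Line 3: ['heart', 'orange'] (min_width=12, slack=2)
Line 4: ['corn', 'young'] (min_width=10, slack=4)
Line 5: ['pepper', 'metal', 'a'] (min_width=14, slack=0)
Line 6: ['bedroom', 'fire'] (min_width=12, slack=2)
Line 7: ['word', 'night'] (min_width=10, slack=4)
Line 8: ['fruit', 'cloud'] (min_width=11, slack=3)
Line 9: ['are', 'calendar'] (min_width=12, slack=2)
Line 10: ['purple', 'warm'] (min_width=11, slack=3)
Line 11: ['display', 'bear'] (min_width=12, slack=2)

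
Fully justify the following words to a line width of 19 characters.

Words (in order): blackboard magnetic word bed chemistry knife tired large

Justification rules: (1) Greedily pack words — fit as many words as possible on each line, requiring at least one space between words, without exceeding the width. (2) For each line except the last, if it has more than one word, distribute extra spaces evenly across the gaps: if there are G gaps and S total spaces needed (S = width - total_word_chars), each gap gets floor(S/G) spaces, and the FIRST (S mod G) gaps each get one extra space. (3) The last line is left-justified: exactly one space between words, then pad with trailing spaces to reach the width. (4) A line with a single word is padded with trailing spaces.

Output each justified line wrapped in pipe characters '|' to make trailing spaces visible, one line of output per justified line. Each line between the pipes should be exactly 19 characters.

Answer: |blackboard magnetic|
|word  bed chemistry|
|knife tired large  |

Derivation:
Line 1: ['blackboard', 'magnetic'] (min_width=19, slack=0)
Line 2: ['word', 'bed', 'chemistry'] (min_width=18, slack=1)
Line 3: ['knife', 'tired', 'large'] (min_width=17, slack=2)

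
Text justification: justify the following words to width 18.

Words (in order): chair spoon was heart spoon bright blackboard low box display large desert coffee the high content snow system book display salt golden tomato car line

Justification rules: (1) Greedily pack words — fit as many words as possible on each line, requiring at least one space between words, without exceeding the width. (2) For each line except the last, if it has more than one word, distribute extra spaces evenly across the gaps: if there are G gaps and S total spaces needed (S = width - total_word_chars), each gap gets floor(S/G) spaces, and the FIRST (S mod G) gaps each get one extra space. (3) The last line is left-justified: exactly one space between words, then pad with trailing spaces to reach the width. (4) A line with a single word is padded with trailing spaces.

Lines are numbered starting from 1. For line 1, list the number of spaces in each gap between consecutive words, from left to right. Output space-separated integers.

Answer: 3 2

Derivation:
Line 1: ['chair', 'spoon', 'was'] (min_width=15, slack=3)
Line 2: ['heart', 'spoon', 'bright'] (min_width=18, slack=0)
Line 3: ['blackboard', 'low', 'box'] (min_width=18, slack=0)
Line 4: ['display', 'large'] (min_width=13, slack=5)
Line 5: ['desert', 'coffee', 'the'] (min_width=17, slack=1)
Line 6: ['high', 'content', 'snow'] (min_width=17, slack=1)
Line 7: ['system', 'book'] (min_width=11, slack=7)
Line 8: ['display', 'salt'] (min_width=12, slack=6)
Line 9: ['golden', 'tomato', 'car'] (min_width=17, slack=1)
Line 10: ['line'] (min_width=4, slack=14)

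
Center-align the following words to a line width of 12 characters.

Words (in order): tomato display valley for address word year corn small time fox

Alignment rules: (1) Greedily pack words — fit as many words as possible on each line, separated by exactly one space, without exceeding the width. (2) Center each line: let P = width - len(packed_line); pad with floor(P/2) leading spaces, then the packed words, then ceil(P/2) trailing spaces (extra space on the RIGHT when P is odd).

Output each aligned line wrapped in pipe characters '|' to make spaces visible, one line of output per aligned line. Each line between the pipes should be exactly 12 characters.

Line 1: ['tomato'] (min_width=6, slack=6)
Line 2: ['display'] (min_width=7, slack=5)
Line 3: ['valley', 'for'] (min_width=10, slack=2)
Line 4: ['address', 'word'] (min_width=12, slack=0)
Line 5: ['year', 'corn'] (min_width=9, slack=3)
Line 6: ['small', 'time'] (min_width=10, slack=2)
Line 7: ['fox'] (min_width=3, slack=9)

Answer: |   tomato   |
|  display   |
| valley for |
|address word|
| year corn  |
| small time |
|    fox     |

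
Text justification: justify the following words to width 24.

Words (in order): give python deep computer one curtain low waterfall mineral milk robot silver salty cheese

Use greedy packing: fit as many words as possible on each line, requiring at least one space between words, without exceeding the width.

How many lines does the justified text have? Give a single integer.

Answer: 5

Derivation:
Line 1: ['give', 'python', 'deep'] (min_width=16, slack=8)
Line 2: ['computer', 'one', 'curtain', 'low'] (min_width=24, slack=0)
Line 3: ['waterfall', 'mineral', 'milk'] (min_width=22, slack=2)
Line 4: ['robot', 'silver', 'salty'] (min_width=18, slack=6)
Line 5: ['cheese'] (min_width=6, slack=18)
Total lines: 5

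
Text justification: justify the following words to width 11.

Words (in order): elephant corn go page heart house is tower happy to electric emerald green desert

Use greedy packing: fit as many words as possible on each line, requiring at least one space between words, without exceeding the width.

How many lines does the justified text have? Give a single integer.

Line 1: ['elephant'] (min_width=8, slack=3)
Line 2: ['corn', 'go'] (min_width=7, slack=4)
Line 3: ['page', 'heart'] (min_width=10, slack=1)
Line 4: ['house', 'is'] (min_width=8, slack=3)
Line 5: ['tower', 'happy'] (min_width=11, slack=0)
Line 6: ['to', 'electric'] (min_width=11, slack=0)
Line 7: ['emerald'] (min_width=7, slack=4)
Line 8: ['green'] (min_width=5, slack=6)
Line 9: ['desert'] (min_width=6, slack=5)
Total lines: 9

Answer: 9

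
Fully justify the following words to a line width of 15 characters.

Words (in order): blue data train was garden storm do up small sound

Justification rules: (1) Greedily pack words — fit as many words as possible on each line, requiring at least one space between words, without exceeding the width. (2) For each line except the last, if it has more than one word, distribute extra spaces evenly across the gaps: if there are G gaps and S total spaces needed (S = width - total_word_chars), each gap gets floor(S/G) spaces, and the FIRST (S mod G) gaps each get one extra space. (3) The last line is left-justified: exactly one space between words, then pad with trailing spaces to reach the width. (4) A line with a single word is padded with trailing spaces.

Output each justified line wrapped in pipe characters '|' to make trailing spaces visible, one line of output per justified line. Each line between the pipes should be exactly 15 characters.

Answer: |blue data train|
|was      garden|
|storm   do   up|
|small sound    |

Derivation:
Line 1: ['blue', 'data', 'train'] (min_width=15, slack=0)
Line 2: ['was', 'garden'] (min_width=10, slack=5)
Line 3: ['storm', 'do', 'up'] (min_width=11, slack=4)
Line 4: ['small', 'sound'] (min_width=11, slack=4)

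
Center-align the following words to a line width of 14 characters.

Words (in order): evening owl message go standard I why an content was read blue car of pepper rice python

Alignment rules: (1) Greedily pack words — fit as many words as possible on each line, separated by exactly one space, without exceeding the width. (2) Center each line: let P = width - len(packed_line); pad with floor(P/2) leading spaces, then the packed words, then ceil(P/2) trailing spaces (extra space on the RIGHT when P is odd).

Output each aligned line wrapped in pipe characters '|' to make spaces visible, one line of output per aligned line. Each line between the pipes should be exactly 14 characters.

Answer: | evening owl  |
|  message go  |
|standard I why|
|an content was|
|read blue car |
|of pepper rice|
|    python    |

Derivation:
Line 1: ['evening', 'owl'] (min_width=11, slack=3)
Line 2: ['message', 'go'] (min_width=10, slack=4)
Line 3: ['standard', 'I', 'why'] (min_width=14, slack=0)
Line 4: ['an', 'content', 'was'] (min_width=14, slack=0)
Line 5: ['read', 'blue', 'car'] (min_width=13, slack=1)
Line 6: ['of', 'pepper', 'rice'] (min_width=14, slack=0)
Line 7: ['python'] (min_width=6, slack=8)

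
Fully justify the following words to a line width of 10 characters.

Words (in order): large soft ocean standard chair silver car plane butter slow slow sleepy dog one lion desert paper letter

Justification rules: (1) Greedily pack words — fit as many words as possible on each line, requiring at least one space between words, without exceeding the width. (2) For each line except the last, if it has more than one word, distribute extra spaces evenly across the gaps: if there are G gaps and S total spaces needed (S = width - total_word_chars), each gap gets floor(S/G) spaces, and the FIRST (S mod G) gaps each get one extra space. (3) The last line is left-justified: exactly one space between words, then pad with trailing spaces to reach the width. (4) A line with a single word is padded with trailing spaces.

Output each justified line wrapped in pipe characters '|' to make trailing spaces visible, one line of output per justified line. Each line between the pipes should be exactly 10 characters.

Line 1: ['large', 'soft'] (min_width=10, slack=0)
Line 2: ['ocean'] (min_width=5, slack=5)
Line 3: ['standard'] (min_width=8, slack=2)
Line 4: ['chair'] (min_width=5, slack=5)
Line 5: ['silver', 'car'] (min_width=10, slack=0)
Line 6: ['plane'] (min_width=5, slack=5)
Line 7: ['butter'] (min_width=6, slack=4)
Line 8: ['slow', 'slow'] (min_width=9, slack=1)
Line 9: ['sleepy', 'dog'] (min_width=10, slack=0)
Line 10: ['one', 'lion'] (min_width=8, slack=2)
Line 11: ['desert'] (min_width=6, slack=4)
Line 12: ['paper'] (min_width=5, slack=5)
Line 13: ['letter'] (min_width=6, slack=4)

Answer: |large soft|
|ocean     |
|standard  |
|chair     |
|silver car|
|plane     |
|butter    |
|slow  slow|
|sleepy dog|
|one   lion|
|desert    |
|paper     |
|letter    |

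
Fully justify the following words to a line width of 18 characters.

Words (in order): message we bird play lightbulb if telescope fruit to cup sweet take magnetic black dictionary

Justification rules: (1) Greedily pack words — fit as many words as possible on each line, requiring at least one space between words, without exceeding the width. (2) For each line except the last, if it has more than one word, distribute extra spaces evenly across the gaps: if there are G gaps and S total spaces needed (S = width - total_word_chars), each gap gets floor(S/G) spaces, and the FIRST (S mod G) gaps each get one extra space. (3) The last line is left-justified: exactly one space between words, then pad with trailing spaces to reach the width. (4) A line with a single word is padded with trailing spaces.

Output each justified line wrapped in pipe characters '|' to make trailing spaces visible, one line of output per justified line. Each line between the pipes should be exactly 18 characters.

Answer: |message   we  bird|
|play  lightbulb if|
|telescope fruit to|
|cup   sweet   take|
|magnetic     black|
|dictionary        |

Derivation:
Line 1: ['message', 'we', 'bird'] (min_width=15, slack=3)
Line 2: ['play', 'lightbulb', 'if'] (min_width=17, slack=1)
Line 3: ['telescope', 'fruit', 'to'] (min_width=18, slack=0)
Line 4: ['cup', 'sweet', 'take'] (min_width=14, slack=4)
Line 5: ['magnetic', 'black'] (min_width=14, slack=4)
Line 6: ['dictionary'] (min_width=10, slack=8)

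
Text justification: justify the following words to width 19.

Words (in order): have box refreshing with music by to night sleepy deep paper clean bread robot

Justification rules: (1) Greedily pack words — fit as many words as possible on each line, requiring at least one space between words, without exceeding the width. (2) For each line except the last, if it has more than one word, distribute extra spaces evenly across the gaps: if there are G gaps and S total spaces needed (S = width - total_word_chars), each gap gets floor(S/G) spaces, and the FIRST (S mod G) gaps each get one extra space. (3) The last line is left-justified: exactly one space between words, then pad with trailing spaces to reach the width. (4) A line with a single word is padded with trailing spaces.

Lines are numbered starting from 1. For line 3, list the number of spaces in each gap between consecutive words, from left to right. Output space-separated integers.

Line 1: ['have', 'box', 'refreshing'] (min_width=19, slack=0)
Line 2: ['with', 'music', 'by', 'to'] (min_width=16, slack=3)
Line 3: ['night', 'sleepy', 'deep'] (min_width=17, slack=2)
Line 4: ['paper', 'clean', 'bread'] (min_width=17, slack=2)
Line 5: ['robot'] (min_width=5, slack=14)

Answer: 2 2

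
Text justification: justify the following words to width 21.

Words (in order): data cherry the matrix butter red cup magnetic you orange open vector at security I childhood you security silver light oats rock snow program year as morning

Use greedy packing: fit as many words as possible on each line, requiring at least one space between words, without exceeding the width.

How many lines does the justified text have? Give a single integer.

Line 1: ['data', 'cherry', 'the'] (min_width=15, slack=6)
Line 2: ['matrix', 'butter', 'red', 'cup'] (min_width=21, slack=0)
Line 3: ['magnetic', 'you', 'orange'] (min_width=19, slack=2)
Line 4: ['open', 'vector', 'at'] (min_width=14, slack=7)
Line 5: ['security', 'I', 'childhood'] (min_width=20, slack=1)
Line 6: ['you', 'security', 'silver'] (min_width=19, slack=2)
Line 7: ['light', 'oats', 'rock', 'snow'] (min_width=20, slack=1)
Line 8: ['program', 'year', 'as'] (min_width=15, slack=6)
Line 9: ['morning'] (min_width=7, slack=14)
Total lines: 9

Answer: 9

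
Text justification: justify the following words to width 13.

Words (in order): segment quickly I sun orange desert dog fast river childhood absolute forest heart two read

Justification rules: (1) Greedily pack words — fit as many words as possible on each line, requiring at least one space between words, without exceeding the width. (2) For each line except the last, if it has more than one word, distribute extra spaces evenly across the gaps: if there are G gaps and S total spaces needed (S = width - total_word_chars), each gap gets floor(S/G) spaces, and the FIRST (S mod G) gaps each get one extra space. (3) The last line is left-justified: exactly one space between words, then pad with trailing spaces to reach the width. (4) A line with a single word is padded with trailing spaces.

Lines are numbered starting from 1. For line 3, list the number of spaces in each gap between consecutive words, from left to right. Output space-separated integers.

Answer: 1

Derivation:
Line 1: ['segment'] (min_width=7, slack=6)
Line 2: ['quickly', 'I', 'sun'] (min_width=13, slack=0)
Line 3: ['orange', 'desert'] (min_width=13, slack=0)
Line 4: ['dog', 'fast'] (min_width=8, slack=5)
Line 5: ['river'] (min_width=5, slack=8)
Line 6: ['childhood'] (min_width=9, slack=4)
Line 7: ['absolute'] (min_width=8, slack=5)
Line 8: ['forest', 'heart'] (min_width=12, slack=1)
Line 9: ['two', 'read'] (min_width=8, slack=5)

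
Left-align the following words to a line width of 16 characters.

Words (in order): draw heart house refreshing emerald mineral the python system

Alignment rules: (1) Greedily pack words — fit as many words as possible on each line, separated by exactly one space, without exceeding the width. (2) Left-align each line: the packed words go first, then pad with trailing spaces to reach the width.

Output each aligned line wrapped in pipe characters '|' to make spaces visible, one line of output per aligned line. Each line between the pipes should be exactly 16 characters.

Line 1: ['draw', 'heart', 'house'] (min_width=16, slack=0)
Line 2: ['refreshing'] (min_width=10, slack=6)
Line 3: ['emerald', 'mineral'] (min_width=15, slack=1)
Line 4: ['the', 'python'] (min_width=10, slack=6)
Line 5: ['system'] (min_width=6, slack=10)

Answer: |draw heart house|
|refreshing      |
|emerald mineral |
|the python      |
|system          |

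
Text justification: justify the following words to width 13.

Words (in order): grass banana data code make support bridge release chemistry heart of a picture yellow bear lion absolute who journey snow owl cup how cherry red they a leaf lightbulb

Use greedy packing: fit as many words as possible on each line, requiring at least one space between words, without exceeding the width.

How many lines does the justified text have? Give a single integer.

Line 1: ['grass', 'banana'] (min_width=12, slack=1)
Line 2: ['data', 'code'] (min_width=9, slack=4)
Line 3: ['make', 'support'] (min_width=12, slack=1)
Line 4: ['bridge'] (min_width=6, slack=7)
Line 5: ['release'] (min_width=7, slack=6)
Line 6: ['chemistry'] (min_width=9, slack=4)
Line 7: ['heart', 'of', 'a'] (min_width=10, slack=3)
Line 8: ['picture'] (min_width=7, slack=6)
Line 9: ['yellow', 'bear'] (min_width=11, slack=2)
Line 10: ['lion', 'absolute'] (min_width=13, slack=0)
Line 11: ['who', 'journey'] (min_width=11, slack=2)
Line 12: ['snow', 'owl', 'cup'] (min_width=12, slack=1)
Line 13: ['how', 'cherry'] (min_width=10, slack=3)
Line 14: ['red', 'they', 'a'] (min_width=10, slack=3)
Line 15: ['leaf'] (min_width=4, slack=9)
Line 16: ['lightbulb'] (min_width=9, slack=4)
Total lines: 16

Answer: 16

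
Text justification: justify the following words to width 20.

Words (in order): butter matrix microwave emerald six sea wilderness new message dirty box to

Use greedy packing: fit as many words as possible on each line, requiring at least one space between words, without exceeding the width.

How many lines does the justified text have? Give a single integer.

Answer: 5

Derivation:
Line 1: ['butter', 'matrix'] (min_width=13, slack=7)
Line 2: ['microwave', 'emerald'] (min_width=17, slack=3)
Line 3: ['six', 'sea', 'wilderness'] (min_width=18, slack=2)
Line 4: ['new', 'message', 'dirty'] (min_width=17, slack=3)
Line 5: ['box', 'to'] (min_width=6, slack=14)
Total lines: 5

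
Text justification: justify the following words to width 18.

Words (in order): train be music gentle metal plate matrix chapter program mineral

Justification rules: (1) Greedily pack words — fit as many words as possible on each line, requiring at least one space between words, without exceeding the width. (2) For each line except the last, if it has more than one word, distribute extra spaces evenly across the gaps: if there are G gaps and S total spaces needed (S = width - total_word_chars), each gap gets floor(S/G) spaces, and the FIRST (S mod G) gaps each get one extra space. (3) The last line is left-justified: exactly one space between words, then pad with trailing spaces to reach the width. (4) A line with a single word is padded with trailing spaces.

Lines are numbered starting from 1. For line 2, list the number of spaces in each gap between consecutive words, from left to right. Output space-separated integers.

Answer: 1 1

Derivation:
Line 1: ['train', 'be', 'music'] (min_width=14, slack=4)
Line 2: ['gentle', 'metal', 'plate'] (min_width=18, slack=0)
Line 3: ['matrix', 'chapter'] (min_width=14, slack=4)
Line 4: ['program', 'mineral'] (min_width=15, slack=3)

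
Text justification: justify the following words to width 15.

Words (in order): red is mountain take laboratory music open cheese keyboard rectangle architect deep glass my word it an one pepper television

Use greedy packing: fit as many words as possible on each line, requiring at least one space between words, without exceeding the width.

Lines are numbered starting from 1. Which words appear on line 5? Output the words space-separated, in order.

Answer: rectangle

Derivation:
Line 1: ['red', 'is', 'mountain'] (min_width=15, slack=0)
Line 2: ['take', 'laboratory'] (min_width=15, slack=0)
Line 3: ['music', 'open'] (min_width=10, slack=5)
Line 4: ['cheese', 'keyboard'] (min_width=15, slack=0)
Line 5: ['rectangle'] (min_width=9, slack=6)
Line 6: ['architect', 'deep'] (min_width=14, slack=1)
Line 7: ['glass', 'my', 'word'] (min_width=13, slack=2)
Line 8: ['it', 'an', 'one'] (min_width=9, slack=6)
Line 9: ['pepper'] (min_width=6, slack=9)
Line 10: ['television'] (min_width=10, slack=5)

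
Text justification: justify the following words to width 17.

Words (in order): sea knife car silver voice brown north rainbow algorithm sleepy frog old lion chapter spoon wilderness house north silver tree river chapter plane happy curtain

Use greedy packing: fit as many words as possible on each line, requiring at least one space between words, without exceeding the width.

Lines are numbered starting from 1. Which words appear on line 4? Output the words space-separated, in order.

Answer: rainbow algorithm

Derivation:
Line 1: ['sea', 'knife', 'car'] (min_width=13, slack=4)
Line 2: ['silver', 'voice'] (min_width=12, slack=5)
Line 3: ['brown', 'north'] (min_width=11, slack=6)
Line 4: ['rainbow', 'algorithm'] (min_width=17, slack=0)
Line 5: ['sleepy', 'frog', 'old'] (min_width=15, slack=2)
Line 6: ['lion', 'chapter'] (min_width=12, slack=5)
Line 7: ['spoon', 'wilderness'] (min_width=16, slack=1)
Line 8: ['house', 'north'] (min_width=11, slack=6)
Line 9: ['silver', 'tree', 'river'] (min_width=17, slack=0)
Line 10: ['chapter', 'plane'] (min_width=13, slack=4)
Line 11: ['happy', 'curtain'] (min_width=13, slack=4)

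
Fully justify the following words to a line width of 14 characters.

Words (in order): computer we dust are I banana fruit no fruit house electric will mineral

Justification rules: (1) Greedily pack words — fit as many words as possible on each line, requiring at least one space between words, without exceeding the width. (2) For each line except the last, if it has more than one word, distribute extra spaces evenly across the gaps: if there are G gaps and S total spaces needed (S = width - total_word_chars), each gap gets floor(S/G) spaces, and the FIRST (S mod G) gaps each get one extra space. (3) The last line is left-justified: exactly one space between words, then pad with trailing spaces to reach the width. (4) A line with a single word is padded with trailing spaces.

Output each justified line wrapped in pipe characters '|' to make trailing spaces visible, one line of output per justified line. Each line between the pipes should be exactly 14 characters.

Answer: |computer    we|
|dust   are   I|
|banana   fruit|
|no fruit house|
|electric  will|
|mineral       |

Derivation:
Line 1: ['computer', 'we'] (min_width=11, slack=3)
Line 2: ['dust', 'are', 'I'] (min_width=10, slack=4)
Line 3: ['banana', 'fruit'] (min_width=12, slack=2)
Line 4: ['no', 'fruit', 'house'] (min_width=14, slack=0)
Line 5: ['electric', 'will'] (min_width=13, slack=1)
Line 6: ['mineral'] (min_width=7, slack=7)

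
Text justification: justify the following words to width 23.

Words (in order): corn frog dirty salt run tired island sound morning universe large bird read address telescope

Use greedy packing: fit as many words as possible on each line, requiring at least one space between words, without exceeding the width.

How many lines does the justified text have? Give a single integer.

Answer: 5

Derivation:
Line 1: ['corn', 'frog', 'dirty', 'salt'] (min_width=20, slack=3)
Line 2: ['run', 'tired', 'island', 'sound'] (min_width=22, slack=1)
Line 3: ['morning', 'universe', 'large'] (min_width=22, slack=1)
Line 4: ['bird', 'read', 'address'] (min_width=17, slack=6)
Line 5: ['telescope'] (min_width=9, slack=14)
Total lines: 5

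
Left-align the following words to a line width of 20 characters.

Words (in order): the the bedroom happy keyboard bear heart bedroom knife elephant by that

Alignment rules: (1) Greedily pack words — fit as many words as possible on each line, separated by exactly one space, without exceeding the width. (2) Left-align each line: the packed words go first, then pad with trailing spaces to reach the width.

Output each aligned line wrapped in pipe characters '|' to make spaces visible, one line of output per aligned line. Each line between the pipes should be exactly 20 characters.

Line 1: ['the', 'the', 'bedroom'] (min_width=15, slack=5)
Line 2: ['happy', 'keyboard', 'bear'] (min_width=19, slack=1)
Line 3: ['heart', 'bedroom', 'knife'] (min_width=19, slack=1)
Line 4: ['elephant', 'by', 'that'] (min_width=16, slack=4)

Answer: |the the bedroom     |
|happy keyboard bear |
|heart bedroom knife |
|elephant by that    |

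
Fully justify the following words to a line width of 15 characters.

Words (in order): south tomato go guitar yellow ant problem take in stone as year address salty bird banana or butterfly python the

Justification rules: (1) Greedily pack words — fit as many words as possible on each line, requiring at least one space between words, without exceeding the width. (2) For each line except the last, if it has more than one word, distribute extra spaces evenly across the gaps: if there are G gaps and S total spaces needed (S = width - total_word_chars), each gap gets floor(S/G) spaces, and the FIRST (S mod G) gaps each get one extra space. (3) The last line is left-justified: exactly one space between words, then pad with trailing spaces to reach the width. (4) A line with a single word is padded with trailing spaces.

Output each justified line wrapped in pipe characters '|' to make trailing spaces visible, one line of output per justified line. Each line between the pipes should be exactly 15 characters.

Answer: |south tomato go|
|guitar   yellow|
|ant     problem|
|take  in  stone|
|as year address|
|salty      bird|
|banana       or|
|butterfly      |
|python the     |

Derivation:
Line 1: ['south', 'tomato', 'go'] (min_width=15, slack=0)
Line 2: ['guitar', 'yellow'] (min_width=13, slack=2)
Line 3: ['ant', 'problem'] (min_width=11, slack=4)
Line 4: ['take', 'in', 'stone'] (min_width=13, slack=2)
Line 5: ['as', 'year', 'address'] (min_width=15, slack=0)
Line 6: ['salty', 'bird'] (min_width=10, slack=5)
Line 7: ['banana', 'or'] (min_width=9, slack=6)
Line 8: ['butterfly'] (min_width=9, slack=6)
Line 9: ['python', 'the'] (min_width=10, slack=5)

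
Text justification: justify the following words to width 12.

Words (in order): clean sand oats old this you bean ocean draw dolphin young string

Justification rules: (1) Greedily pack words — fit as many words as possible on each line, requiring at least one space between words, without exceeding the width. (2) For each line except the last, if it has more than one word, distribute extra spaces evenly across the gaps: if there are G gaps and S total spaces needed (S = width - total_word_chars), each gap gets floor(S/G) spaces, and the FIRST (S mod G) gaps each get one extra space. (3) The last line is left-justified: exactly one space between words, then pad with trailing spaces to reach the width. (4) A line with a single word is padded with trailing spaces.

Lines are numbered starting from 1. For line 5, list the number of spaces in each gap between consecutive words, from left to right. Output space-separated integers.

Line 1: ['clean', 'sand'] (min_width=10, slack=2)
Line 2: ['oats', 'old'] (min_width=8, slack=4)
Line 3: ['this', 'you'] (min_width=8, slack=4)
Line 4: ['bean', 'ocean'] (min_width=10, slack=2)
Line 5: ['draw', 'dolphin'] (min_width=12, slack=0)
Line 6: ['young', 'string'] (min_width=12, slack=0)

Answer: 1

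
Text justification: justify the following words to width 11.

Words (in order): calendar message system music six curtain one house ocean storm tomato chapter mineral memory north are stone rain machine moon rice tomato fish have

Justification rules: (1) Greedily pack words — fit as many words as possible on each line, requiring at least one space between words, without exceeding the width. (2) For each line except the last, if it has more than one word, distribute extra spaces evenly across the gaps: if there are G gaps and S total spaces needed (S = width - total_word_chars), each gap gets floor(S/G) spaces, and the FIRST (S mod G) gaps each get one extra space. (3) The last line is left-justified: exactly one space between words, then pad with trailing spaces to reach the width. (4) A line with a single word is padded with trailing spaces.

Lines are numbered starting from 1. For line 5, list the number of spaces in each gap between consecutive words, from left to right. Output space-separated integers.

Line 1: ['calendar'] (min_width=8, slack=3)
Line 2: ['message'] (min_width=7, slack=4)
Line 3: ['system'] (min_width=6, slack=5)
Line 4: ['music', 'six'] (min_width=9, slack=2)
Line 5: ['curtain', 'one'] (min_width=11, slack=0)
Line 6: ['house', 'ocean'] (min_width=11, slack=0)
Line 7: ['storm'] (min_width=5, slack=6)
Line 8: ['tomato'] (min_width=6, slack=5)
Line 9: ['chapter'] (min_width=7, slack=4)
Line 10: ['mineral'] (min_width=7, slack=4)
Line 11: ['memory'] (min_width=6, slack=5)
Line 12: ['north', 'are'] (min_width=9, slack=2)
Line 13: ['stone', 'rain'] (min_width=10, slack=1)
Line 14: ['machine'] (min_width=7, slack=4)
Line 15: ['moon', 'rice'] (min_width=9, slack=2)
Line 16: ['tomato', 'fish'] (min_width=11, slack=0)
Line 17: ['have'] (min_width=4, slack=7)

Answer: 1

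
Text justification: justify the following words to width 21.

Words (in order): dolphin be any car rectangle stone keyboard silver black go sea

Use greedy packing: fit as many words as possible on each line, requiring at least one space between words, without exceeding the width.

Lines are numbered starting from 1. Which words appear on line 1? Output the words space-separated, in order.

Line 1: ['dolphin', 'be', 'any', 'car'] (min_width=18, slack=3)
Line 2: ['rectangle', 'stone'] (min_width=15, slack=6)
Line 3: ['keyboard', 'silver', 'black'] (min_width=21, slack=0)
Line 4: ['go', 'sea'] (min_width=6, slack=15)

Answer: dolphin be any car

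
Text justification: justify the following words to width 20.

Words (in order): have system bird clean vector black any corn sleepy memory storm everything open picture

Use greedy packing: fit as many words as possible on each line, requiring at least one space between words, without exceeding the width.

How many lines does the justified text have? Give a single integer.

Line 1: ['have', 'system', 'bird'] (min_width=16, slack=4)
Line 2: ['clean', 'vector', 'black'] (min_width=18, slack=2)
Line 3: ['any', 'corn', 'sleepy'] (min_width=15, slack=5)
Line 4: ['memory', 'storm'] (min_width=12, slack=8)
Line 5: ['everything', 'open'] (min_width=15, slack=5)
Line 6: ['picture'] (min_width=7, slack=13)
Total lines: 6

Answer: 6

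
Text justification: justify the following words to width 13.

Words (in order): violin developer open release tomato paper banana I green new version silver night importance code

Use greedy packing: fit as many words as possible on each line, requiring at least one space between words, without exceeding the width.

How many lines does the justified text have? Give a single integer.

Answer: 10

Derivation:
Line 1: ['violin'] (min_width=6, slack=7)
Line 2: ['developer'] (min_width=9, slack=4)
Line 3: ['open', 'release'] (min_width=12, slack=1)
Line 4: ['tomato', 'paper'] (min_width=12, slack=1)
Line 5: ['banana', 'I'] (min_width=8, slack=5)
Line 6: ['green', 'new'] (min_width=9, slack=4)
Line 7: ['version'] (min_width=7, slack=6)
Line 8: ['silver', 'night'] (min_width=12, slack=1)
Line 9: ['importance'] (min_width=10, slack=3)
Line 10: ['code'] (min_width=4, slack=9)
Total lines: 10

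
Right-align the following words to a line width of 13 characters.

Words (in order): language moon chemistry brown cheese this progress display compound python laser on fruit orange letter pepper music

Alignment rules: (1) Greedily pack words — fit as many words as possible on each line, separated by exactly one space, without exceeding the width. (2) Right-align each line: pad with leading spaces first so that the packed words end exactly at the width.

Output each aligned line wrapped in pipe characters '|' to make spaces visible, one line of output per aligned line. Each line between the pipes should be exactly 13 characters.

Answer: |language moon|
|    chemistry|
| brown cheese|
|this progress|
|      display|
|     compound|
| python laser|
|     on fruit|
|orange letter|
| pepper music|

Derivation:
Line 1: ['language', 'moon'] (min_width=13, slack=0)
Line 2: ['chemistry'] (min_width=9, slack=4)
Line 3: ['brown', 'cheese'] (min_width=12, slack=1)
Line 4: ['this', 'progress'] (min_width=13, slack=0)
Line 5: ['display'] (min_width=7, slack=6)
Line 6: ['compound'] (min_width=8, slack=5)
Line 7: ['python', 'laser'] (min_width=12, slack=1)
Line 8: ['on', 'fruit'] (min_width=8, slack=5)
Line 9: ['orange', 'letter'] (min_width=13, slack=0)
Line 10: ['pepper', 'music'] (min_width=12, slack=1)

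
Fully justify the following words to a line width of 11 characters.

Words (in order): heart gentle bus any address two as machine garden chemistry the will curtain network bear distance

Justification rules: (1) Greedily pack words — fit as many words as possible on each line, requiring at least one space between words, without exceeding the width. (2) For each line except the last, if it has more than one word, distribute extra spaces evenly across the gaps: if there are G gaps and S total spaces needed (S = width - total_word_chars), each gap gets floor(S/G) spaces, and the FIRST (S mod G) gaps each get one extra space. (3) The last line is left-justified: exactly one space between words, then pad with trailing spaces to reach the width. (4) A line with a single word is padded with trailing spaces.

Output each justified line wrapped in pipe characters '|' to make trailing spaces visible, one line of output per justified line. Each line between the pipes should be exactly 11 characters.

Answer: |heart      |
|gentle  bus|
|any address|
|two      as|
|machine    |
|garden     |
|chemistry  |
|the    will|
|curtain    |
|network    |
|bear       |
|distance   |

Derivation:
Line 1: ['heart'] (min_width=5, slack=6)
Line 2: ['gentle', 'bus'] (min_width=10, slack=1)
Line 3: ['any', 'address'] (min_width=11, slack=0)
Line 4: ['two', 'as'] (min_width=6, slack=5)
Line 5: ['machine'] (min_width=7, slack=4)
Line 6: ['garden'] (min_width=6, slack=5)
Line 7: ['chemistry'] (min_width=9, slack=2)
Line 8: ['the', 'will'] (min_width=8, slack=3)
Line 9: ['curtain'] (min_width=7, slack=4)
Line 10: ['network'] (min_width=7, slack=4)
Line 11: ['bear'] (min_width=4, slack=7)
Line 12: ['distance'] (min_width=8, slack=3)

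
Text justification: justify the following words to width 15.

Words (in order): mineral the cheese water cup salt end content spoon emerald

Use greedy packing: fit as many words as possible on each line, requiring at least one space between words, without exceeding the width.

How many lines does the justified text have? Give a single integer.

Answer: 5

Derivation:
Line 1: ['mineral', 'the'] (min_width=11, slack=4)
Line 2: ['cheese', 'water'] (min_width=12, slack=3)
Line 3: ['cup', 'salt', 'end'] (min_width=12, slack=3)
Line 4: ['content', 'spoon'] (min_width=13, slack=2)
Line 5: ['emerald'] (min_width=7, slack=8)
Total lines: 5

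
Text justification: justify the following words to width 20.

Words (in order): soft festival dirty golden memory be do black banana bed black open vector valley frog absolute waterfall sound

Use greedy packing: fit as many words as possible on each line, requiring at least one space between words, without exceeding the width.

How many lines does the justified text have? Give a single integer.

Answer: 6

Derivation:
Line 1: ['soft', 'festival', 'dirty'] (min_width=19, slack=1)
Line 2: ['golden', 'memory', 'be', 'do'] (min_width=19, slack=1)
Line 3: ['black', 'banana', 'bed'] (min_width=16, slack=4)
Line 4: ['black', 'open', 'vector'] (min_width=17, slack=3)
Line 5: ['valley', 'frog', 'absolute'] (min_width=20, slack=0)
Line 6: ['waterfall', 'sound'] (min_width=15, slack=5)
Total lines: 6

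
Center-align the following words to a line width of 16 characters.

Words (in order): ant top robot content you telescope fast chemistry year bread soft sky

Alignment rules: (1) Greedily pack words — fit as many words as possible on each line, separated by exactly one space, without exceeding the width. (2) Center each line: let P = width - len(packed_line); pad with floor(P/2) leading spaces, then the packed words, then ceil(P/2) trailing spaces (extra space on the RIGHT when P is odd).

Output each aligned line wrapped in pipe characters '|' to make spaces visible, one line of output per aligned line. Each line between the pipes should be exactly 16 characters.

Answer: | ant top robot  |
|  content you   |
| telescope fast |
| chemistry year |
| bread soft sky |

Derivation:
Line 1: ['ant', 'top', 'robot'] (min_width=13, slack=3)
Line 2: ['content', 'you'] (min_width=11, slack=5)
Line 3: ['telescope', 'fast'] (min_width=14, slack=2)
Line 4: ['chemistry', 'year'] (min_width=14, slack=2)
Line 5: ['bread', 'soft', 'sky'] (min_width=14, slack=2)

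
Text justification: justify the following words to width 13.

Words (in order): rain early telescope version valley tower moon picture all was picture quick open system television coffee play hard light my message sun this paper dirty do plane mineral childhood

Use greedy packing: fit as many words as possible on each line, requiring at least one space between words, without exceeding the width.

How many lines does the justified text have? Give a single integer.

Answer: 16

Derivation:
Line 1: ['rain', 'early'] (min_width=10, slack=3)
Line 2: ['telescope'] (min_width=9, slack=4)
Line 3: ['version'] (min_width=7, slack=6)
Line 4: ['valley', 'tower'] (min_width=12, slack=1)
Line 5: ['moon', 'picture'] (min_width=12, slack=1)
Line 6: ['all', 'was'] (min_width=7, slack=6)
Line 7: ['picture', 'quick'] (min_width=13, slack=0)
Line 8: ['open', 'system'] (min_width=11, slack=2)
Line 9: ['television'] (min_width=10, slack=3)
Line 10: ['coffee', 'play'] (min_width=11, slack=2)
Line 11: ['hard', 'light', 'my'] (min_width=13, slack=0)
Line 12: ['message', 'sun'] (min_width=11, slack=2)
Line 13: ['this', 'paper'] (min_width=10, slack=3)
Line 14: ['dirty', 'do'] (min_width=8, slack=5)
Line 15: ['plane', 'mineral'] (min_width=13, slack=0)
Line 16: ['childhood'] (min_width=9, slack=4)
Total lines: 16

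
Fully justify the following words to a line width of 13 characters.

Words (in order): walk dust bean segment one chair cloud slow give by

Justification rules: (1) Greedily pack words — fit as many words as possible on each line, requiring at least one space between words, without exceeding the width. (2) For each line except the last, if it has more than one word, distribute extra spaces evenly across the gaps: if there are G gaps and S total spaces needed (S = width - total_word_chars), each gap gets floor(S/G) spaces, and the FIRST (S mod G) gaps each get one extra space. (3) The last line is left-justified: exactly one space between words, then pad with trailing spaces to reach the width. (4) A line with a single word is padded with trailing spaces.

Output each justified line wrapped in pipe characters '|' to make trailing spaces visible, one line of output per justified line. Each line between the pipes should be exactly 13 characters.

Line 1: ['walk', 'dust'] (min_width=9, slack=4)
Line 2: ['bean', 'segment'] (min_width=12, slack=1)
Line 3: ['one', 'chair'] (min_width=9, slack=4)
Line 4: ['cloud', 'slow'] (min_width=10, slack=3)
Line 5: ['give', 'by'] (min_width=7, slack=6)

Answer: |walk     dust|
|bean  segment|
|one     chair|
|cloud    slow|
|give by      |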